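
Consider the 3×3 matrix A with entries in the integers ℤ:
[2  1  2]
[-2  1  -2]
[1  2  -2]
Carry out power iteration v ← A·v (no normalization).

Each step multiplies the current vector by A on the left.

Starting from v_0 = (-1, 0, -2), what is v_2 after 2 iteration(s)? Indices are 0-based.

v_2 = (0, 12, 0)

v_0 = (-1, 0, -2).
v_1 = A·v_0 = (-6, 6, 3).
v_2 = A·v_1 = (0, 12, 0).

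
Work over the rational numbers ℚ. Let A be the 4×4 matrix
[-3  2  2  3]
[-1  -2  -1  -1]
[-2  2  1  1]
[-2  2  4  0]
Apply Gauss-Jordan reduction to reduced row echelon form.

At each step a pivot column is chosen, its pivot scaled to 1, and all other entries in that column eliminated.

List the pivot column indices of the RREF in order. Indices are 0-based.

pivot columns: 0, 1, 2, 3

pivot(0,0)=-3: scale R0 → (1, -2/3, -2/3, -1)
  clear (1,0): R1 −= (-1)R0 → (0, -8/3, -5/3, -2)
  clear (2,0): R2 −= (-2)R0 → (0, 2/3, -1/3, -1)
  clear (3,0): R3 −= (-2)R0 → (0, 2/3, 8/3, -2)
pivot(1,1)=-8/3: scale R1 → (0, 1, 5/8, 3/4)
  clear (0,1): R0 −= (-2/3)R1 → (1, 0, -1/4, -1/2)
  clear (2,1): R2 −= (2/3)R1 → (0, 0, -3/4, -3/2)
  clear (3,1): R3 −= (2/3)R1 → (0, 0, 9/4, -5/2)
pivot(2,2)=-3/4: scale R2 → (0, 0, 1, 2)
  clear (0,2): R0 −= (-1/4)R2 → (1, 0, 0, 0)
  clear (1,2): R1 −= (5/8)R2 → (0, 1, 0, -1/2)
  clear (3,2): R3 −= (9/4)R2 → (0, 0, 0, -7)
pivot(3,3)=-7: scale R3 → (0, 0, 0, 1)
  clear (1,3): R1 −= (-1/2)R3 → (0, 1, 0, 0)
  clear (2,3): R2 −= (2)R3 → (0, 0, 1, 0)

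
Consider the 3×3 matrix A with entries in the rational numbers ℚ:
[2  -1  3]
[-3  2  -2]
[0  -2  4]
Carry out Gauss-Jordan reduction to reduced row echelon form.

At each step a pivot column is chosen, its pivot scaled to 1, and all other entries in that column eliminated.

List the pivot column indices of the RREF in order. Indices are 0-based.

pivot columns: 0, 1, 2

[1] R0 /= 2  ⇒  (1, -1/2, 3/2)
     R1 -= -3·R0  ⇒  (0, 1/2, 5/2)
[2] R1 /= 1/2  ⇒  (0, 1, 5)
     R0 -= -1/2·R1  ⇒  (1, 0, 4)
     R2 -= -2·R1  ⇒  (0, 0, 14)
[3] R2 /= 14  ⇒  (0, 0, 1)
     R0 -= 4·R2  ⇒  (1, 0, 0)
     R1 -= 5·R2  ⇒  (0, 1, 0)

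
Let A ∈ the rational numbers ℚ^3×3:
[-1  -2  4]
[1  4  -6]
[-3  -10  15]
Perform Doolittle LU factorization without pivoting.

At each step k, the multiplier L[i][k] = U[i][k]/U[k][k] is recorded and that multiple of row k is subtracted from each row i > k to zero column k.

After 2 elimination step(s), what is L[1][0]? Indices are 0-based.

k=0: U[0][0]=-1
  eliminate (1,0): mult=-1, new row 1: (0, 2, -2); set L[1][0]=-1
  eliminate (2,0): mult=3, new row 2: (0, -4, 3); set L[2][0]=3
k=1: U[1][1]=2
  eliminate (2,1): mult=-2, new row 2: (0, 0, -1); set L[2][1]=-2

L[1][0] = -1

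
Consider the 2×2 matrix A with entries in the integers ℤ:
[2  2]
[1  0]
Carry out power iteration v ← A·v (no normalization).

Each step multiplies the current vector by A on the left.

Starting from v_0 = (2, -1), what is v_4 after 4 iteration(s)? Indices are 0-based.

v_0 = (2, -1).
v_1 = A·v_0 = (2, 2).
v_2 = A·v_1 = (8, 2).
v_3 = A·v_2 = (20, 8).
v_4 = A·v_3 = (56, 20).

v_4 = (56, 20)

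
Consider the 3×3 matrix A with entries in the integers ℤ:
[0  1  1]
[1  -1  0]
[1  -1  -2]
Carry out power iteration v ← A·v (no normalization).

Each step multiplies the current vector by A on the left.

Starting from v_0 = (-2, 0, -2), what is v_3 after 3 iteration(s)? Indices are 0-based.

v_0 = (-2, 0, -2).
v_1 = A·v_0 = (-2, -2, 2).
v_2 = A·v_1 = (0, 0, -4).
v_3 = A·v_2 = (-4, 0, 8).

v_3 = (-4, 0, 8)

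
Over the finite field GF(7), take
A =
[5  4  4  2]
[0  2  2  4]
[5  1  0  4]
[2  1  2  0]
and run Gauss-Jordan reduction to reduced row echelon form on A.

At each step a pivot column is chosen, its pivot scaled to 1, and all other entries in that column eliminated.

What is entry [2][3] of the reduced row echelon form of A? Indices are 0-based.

M[2][3] = 6

pivot(0,0)=5: scale R0 → (1, 5, 5, 6)
  clear (2,0): R2 −= (5)R0 → (0, 4, 3, 2)
  clear (3,0): R3 −= (2)R0 → (0, 5, 6, 2)
pivot(1,1)=2: scale R1 → (0, 1, 1, 2)
  clear (0,1): R0 −= (5)R1 → (1, 0, 0, 3)
  clear (2,1): R2 −= (4)R1 → (0, 0, 6, 1)
  clear (3,1): R3 −= (5)R1 → (0, 0, 1, 6)
pivot(2,2)=6: scale R2 → (0, 0, 1, 6)
  clear (1,2): R1 −= (1)R2 → (0, 1, 0, 3)
  clear (3,2): R3 −= (1)R2 → (0, 0, 0, 0)
col 3: no nonzero at/below row 3; advance.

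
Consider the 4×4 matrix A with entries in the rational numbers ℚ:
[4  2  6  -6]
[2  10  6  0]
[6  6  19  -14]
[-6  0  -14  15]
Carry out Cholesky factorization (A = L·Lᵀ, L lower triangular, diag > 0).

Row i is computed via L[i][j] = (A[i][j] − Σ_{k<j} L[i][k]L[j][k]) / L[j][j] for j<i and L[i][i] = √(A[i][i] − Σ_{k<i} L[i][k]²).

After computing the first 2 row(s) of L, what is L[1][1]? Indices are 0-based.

L[1][1] = 3

Step 1: L[0][0] = √(4) = 2.
  L[1][0] = (2) / L[0][0] = 1.
Step 2: L[1][1] = √(9) = 3.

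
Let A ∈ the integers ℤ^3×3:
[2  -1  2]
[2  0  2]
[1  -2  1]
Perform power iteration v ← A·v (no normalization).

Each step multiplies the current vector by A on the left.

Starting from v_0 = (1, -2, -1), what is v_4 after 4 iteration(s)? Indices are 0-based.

v_0 = (1, -2, -1).
v_1 = A·v_0 = (2, 0, 4).
v_2 = A·v_1 = (12, 12, 6).
v_3 = A·v_2 = (24, 36, -6).
v_4 = A·v_3 = (0, 36, -54).

v_4 = (0, 36, -54)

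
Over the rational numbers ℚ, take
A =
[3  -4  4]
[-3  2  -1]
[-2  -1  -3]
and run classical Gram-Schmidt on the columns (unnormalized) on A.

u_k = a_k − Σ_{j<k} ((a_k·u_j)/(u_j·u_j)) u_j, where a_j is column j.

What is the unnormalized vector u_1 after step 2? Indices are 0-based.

u_1 = (-20/11, -2/11, -27/11)

Step 1: u_0 = a_0 = (3, -3, -2).
Step 2: u_1 = a_1 − (-8/11)·u_0 = (-20/11, -2/11, -27/11).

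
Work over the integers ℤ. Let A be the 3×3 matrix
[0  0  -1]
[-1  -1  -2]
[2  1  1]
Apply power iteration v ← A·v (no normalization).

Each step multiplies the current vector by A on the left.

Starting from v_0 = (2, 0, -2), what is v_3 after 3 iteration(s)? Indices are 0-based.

v_3 = (-8, -6, -4)

v_0 = (2, 0, -2).
v_1 = A·v_0 = (2, 2, 2).
v_2 = A·v_1 = (-2, -8, 8).
v_3 = A·v_2 = (-8, -6, -4).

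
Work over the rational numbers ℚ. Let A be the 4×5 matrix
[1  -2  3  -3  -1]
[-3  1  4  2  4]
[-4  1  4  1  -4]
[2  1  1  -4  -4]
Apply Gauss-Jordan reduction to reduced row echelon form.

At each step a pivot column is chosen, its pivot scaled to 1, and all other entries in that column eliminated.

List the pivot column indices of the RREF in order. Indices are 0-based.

pivot(0,0)=1: scale R0 → (1, -2, 3, -3, -1)
  clear (1,0): R1 −= (-3)R0 → (0, -5, 13, -7, 1)
  clear (2,0): R2 −= (-4)R0 → (0, -7, 16, -11, -8)
  clear (3,0): R3 −= (2)R0 → (0, 5, -5, 2, -2)
pivot(1,1)=-5: scale R1 → (0, 1, -13/5, 7/5, -1/5)
  clear (0,1): R0 −= (-2)R1 → (1, 0, -11/5, -1/5, -7/5)
  clear (2,1): R2 −= (-7)R1 → (0, 0, -11/5, -6/5, -47/5)
  clear (3,1): R3 −= (5)R1 → (0, 0, 8, -5, -1)
pivot(2,2)=-11/5: scale R2 → (0, 0, 1, 6/11, 47/11)
  clear (0,2): R0 −= (-11/5)R2 → (1, 0, 0, 1, 8)
  clear (1,2): R1 −= (-13/5)R2 → (0, 1, 0, 31/11, 120/11)
  clear (3,2): R3 −= (8)R2 → (0, 0, 0, -103/11, -387/11)
pivot(3,3)=-103/11: scale R3 → (0, 0, 0, 1, 387/103)
  clear (0,3): R0 −= (1)R3 → (1, 0, 0, 0, 437/103)
  clear (1,3): R1 −= (31/11)R3 → (0, 1, 0, 0, 33/103)
  clear (2,3): R2 −= (6/11)R3 → (0, 0, 1, 0, 229/103)

pivot columns: 0, 1, 2, 3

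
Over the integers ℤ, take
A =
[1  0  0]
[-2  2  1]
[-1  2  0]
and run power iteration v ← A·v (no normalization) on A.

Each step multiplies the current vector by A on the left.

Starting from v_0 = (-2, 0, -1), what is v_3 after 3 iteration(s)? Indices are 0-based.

v_0 = (-2, 0, -1).
v_1 = A·v_0 = (-2, 3, 2).
v_2 = A·v_1 = (-2, 12, 8).
v_3 = A·v_2 = (-2, 36, 26).

v_3 = (-2, 36, 26)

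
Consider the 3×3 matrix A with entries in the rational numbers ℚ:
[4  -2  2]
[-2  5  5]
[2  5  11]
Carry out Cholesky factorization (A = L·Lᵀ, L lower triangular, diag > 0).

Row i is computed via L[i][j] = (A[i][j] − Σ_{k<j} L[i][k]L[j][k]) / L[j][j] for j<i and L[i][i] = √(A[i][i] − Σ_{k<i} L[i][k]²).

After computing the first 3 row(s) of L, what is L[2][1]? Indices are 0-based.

L[2][1] = 3

Step 1: L[0][0] = √(4) = 2.
  L[1][0] = (-2) / L[0][0] = -1.
Step 2: L[1][1] = √(4) = 2.
  L[2][0] = (2) / L[0][0] = 1.
  L[2][1] = (6) / L[1][1] = 3.
Step 3: L[2][2] = √(1) = 1.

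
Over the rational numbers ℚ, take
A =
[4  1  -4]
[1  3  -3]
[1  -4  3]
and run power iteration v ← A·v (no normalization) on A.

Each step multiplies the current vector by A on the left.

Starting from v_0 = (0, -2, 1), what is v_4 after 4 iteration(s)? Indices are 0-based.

v_0 = (0, -2, 1).
v_1 = A·v_0 = (-6, -9, 11).
v_2 = A·v_1 = (-77, -66, 63).
v_3 = A·v_2 = (-626, -464, 376).
v_4 = A·v_3 = (-4472, -3146, 2358).

v_4 = (-4472, -3146, 2358)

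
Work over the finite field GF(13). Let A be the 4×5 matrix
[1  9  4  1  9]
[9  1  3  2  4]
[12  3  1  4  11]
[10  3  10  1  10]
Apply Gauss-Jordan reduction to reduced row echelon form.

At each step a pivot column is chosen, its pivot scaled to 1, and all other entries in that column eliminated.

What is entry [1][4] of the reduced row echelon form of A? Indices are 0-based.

step 1: normalize row 0 (÷1) = (1, 9, 4, 1, 9)
  row 1: subtract 9×row0 = (0, 11, 6, 6, 1)
  row 2: subtract 12×row0 = (0, 12, 5, 5, 7)
  row 3: subtract 10×row0 = (0, 4, 9, 4, 11)
step 2: normalize row 1 (÷11) = (0, 1, 10, 10, 6)
  row 0: subtract 9×row1 = (1, 0, 5, 2, 7)
  row 2: subtract 12×row1 = (0, 0, 2, 2, 0)
  row 3: subtract 4×row1 = (0, 0, 8, 3, 0)
step 3: normalize row 2 (÷2) = (0, 0, 1, 1, 0)
  row 0: subtract 5×row2 = (1, 0, 0, 10, 7)
  row 1: subtract 10×row2 = (0, 1, 0, 0, 6)
  row 3: subtract 8×row2 = (0, 0, 0, 8, 0)
step 4: normalize row 3 (÷8) = (0, 0, 0, 1, 0)
  row 0: subtract 10×row3 = (1, 0, 0, 0, 7)
  row 2: subtract 1×row3 = (0, 0, 1, 0, 0)

M[1][4] = 6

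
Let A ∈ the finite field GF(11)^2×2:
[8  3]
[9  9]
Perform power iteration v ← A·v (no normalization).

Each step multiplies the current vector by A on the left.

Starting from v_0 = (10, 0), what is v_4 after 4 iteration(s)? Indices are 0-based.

v_0 = (10, 0).
v_1 = A·v_0 = (3, 2).
v_2 = A·v_1 = (8, 1).
v_3 = A·v_2 = (1, 4).
v_4 = A·v_3 = (9, 1).

v_4 = (9, 1)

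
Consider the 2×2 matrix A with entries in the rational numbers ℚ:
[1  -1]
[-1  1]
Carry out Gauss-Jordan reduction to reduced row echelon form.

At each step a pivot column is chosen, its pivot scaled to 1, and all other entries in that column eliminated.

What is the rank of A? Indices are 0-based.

step 1: normalize row 0 (÷1) = (1, -1)
  row 1: subtract -1×row0 = (0, 0)
skip col 1 (zero from row 1)

rank = 1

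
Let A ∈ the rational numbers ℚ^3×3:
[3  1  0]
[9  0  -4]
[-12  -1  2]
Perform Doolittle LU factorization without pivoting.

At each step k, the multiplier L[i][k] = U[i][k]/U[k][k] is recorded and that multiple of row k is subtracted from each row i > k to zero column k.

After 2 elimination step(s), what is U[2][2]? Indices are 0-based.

U[2][2] = -2

Step 1: pivot at (0,0) is 3.
  row1 ← row1 − (3)·row0  ⇒  L[1][0]=3, U row1=(0, -3, -4)
  row2 ← row2 − (-4)·row0  ⇒  L[2][0]=-4, U row2=(0, 3, 2)
Step 2: pivot at (1,1) is -3.
  row2 ← row2 − (-1)·row1  ⇒  L[2][1]=-1, U row2=(0, 0, -2)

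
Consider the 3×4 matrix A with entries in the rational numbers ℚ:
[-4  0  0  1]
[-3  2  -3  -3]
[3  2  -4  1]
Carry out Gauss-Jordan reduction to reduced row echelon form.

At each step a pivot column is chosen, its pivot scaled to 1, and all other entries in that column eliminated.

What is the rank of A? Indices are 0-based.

step 1: normalize row 0 (÷-4) = (1, 0, 0, -1/4)
  row 1: subtract -3×row0 = (0, 2, -3, -15/4)
  row 2: subtract 3×row0 = (0, 2, -4, 7/4)
step 2: normalize row 1 (÷2) = (0, 1, -3/2, -15/8)
  row 2: subtract 2×row1 = (0, 0, -1, 11/2)
step 3: normalize row 2 (÷-1) = (0, 0, 1, -11/2)
  row 1: subtract -3/2×row2 = (0, 1, 0, -81/8)

rank = 3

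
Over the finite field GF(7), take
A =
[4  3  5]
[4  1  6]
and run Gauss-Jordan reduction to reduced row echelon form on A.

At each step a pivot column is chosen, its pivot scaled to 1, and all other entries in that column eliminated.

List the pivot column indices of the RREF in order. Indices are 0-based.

step 1: normalize row 0 (÷4) = (1, 6, 3)
  row 1: subtract 4×row0 = (0, 5, 1)
step 2: normalize row 1 (÷5) = (0, 1, 3)
  row 0: subtract 6×row1 = (1, 0, 6)

pivot columns: 0, 1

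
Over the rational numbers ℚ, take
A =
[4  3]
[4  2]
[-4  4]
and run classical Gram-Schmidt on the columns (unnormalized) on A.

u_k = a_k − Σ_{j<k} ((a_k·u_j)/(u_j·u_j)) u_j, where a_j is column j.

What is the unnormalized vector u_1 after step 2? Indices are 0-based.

Step 1: u_0 = a_0 = (4, 4, -4).
Step 2: u_1 = a_1 − (1/12)·u_0 = (8/3, 5/3, 13/3).

u_1 = (8/3, 5/3, 13/3)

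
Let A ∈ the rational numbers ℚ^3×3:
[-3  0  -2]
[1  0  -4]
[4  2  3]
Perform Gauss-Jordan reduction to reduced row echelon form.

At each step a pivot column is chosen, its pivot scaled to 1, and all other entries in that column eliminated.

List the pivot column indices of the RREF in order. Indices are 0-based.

pivot columns: 0, 1, 2

step 1: normalize row 0 (÷-3) = (1, 0, 2/3)
  row 1: subtract 1×row0 = (0, 0, -14/3)
  row 2: subtract 4×row0 = (0, 2, 1/3)
step 2: exchange rows 1,2
step 2: normalize row 1 (÷2) = (0, 1, 1/6)
step 3: normalize row 2 (÷-14/3) = (0, 0, 1)
  row 0: subtract 2/3×row2 = (1, 0, 0)
  row 1: subtract 1/6×row2 = (0, 1, 0)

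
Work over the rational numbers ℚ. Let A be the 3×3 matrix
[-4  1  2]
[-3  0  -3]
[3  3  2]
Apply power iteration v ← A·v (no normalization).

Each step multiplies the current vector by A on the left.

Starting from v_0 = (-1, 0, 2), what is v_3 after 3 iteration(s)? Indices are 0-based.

v_3 = (139, 48, -146)

v_0 = (-1, 0, 2).
v_1 = A·v_0 = (8, -3, 1).
v_2 = A·v_1 = (-33, -27, 17).
v_3 = A·v_2 = (139, 48, -146).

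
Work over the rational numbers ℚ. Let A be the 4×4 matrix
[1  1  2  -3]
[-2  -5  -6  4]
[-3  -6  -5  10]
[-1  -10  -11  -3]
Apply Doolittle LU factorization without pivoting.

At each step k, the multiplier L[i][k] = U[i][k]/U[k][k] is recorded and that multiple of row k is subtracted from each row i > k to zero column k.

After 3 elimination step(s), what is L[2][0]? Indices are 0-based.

k=0: U[0][0]=1
  eliminate (1,0): mult=-2, new row 1: (0, -3, -2, -2); set L[1][0]=-2
  eliminate (2,0): mult=-3, new row 2: (0, -3, 1, 1); set L[2][0]=-3
  eliminate (3,0): mult=-1, new row 3: (0, -9, -9, -6); set L[3][0]=-1
k=1: U[1][1]=-3
  eliminate (2,1): mult=1, new row 2: (0, 0, 3, 3); set L[2][1]=1
  eliminate (3,1): mult=3, new row 3: (0, 0, -3, 0); set L[3][1]=3
k=2: U[2][2]=3
  eliminate (3,2): mult=-1, new row 3: (0, 0, 0, 3); set L[3][2]=-1

L[2][0] = -3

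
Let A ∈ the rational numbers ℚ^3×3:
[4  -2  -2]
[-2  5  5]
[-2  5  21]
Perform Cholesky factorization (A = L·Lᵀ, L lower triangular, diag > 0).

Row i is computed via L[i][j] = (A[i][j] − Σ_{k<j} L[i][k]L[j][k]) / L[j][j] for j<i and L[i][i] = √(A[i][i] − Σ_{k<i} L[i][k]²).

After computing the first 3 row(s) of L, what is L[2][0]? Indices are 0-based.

Step 1: L[0][0] = √(4) = 2.
  L[1][0] = (-2) / L[0][0] = -1.
Step 2: L[1][1] = √(4) = 2.
  L[2][0] = (-2) / L[0][0] = -1.
  L[2][1] = (4) / L[1][1] = 2.
Step 3: L[2][2] = √(16) = 4.

L[2][0] = -1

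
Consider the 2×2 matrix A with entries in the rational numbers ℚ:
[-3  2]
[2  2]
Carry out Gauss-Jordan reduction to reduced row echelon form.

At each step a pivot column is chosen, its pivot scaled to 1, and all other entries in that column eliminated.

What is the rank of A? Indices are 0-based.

step 1: normalize row 0 (÷-3) = (1, -2/3)
  row 1: subtract 2×row0 = (0, 10/3)
step 2: normalize row 1 (÷10/3) = (0, 1)
  row 0: subtract -2/3×row1 = (1, 0)

rank = 2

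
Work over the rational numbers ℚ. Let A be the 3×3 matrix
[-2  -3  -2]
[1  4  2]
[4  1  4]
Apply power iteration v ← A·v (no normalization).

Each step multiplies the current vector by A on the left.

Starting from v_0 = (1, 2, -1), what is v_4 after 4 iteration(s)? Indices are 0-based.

v_0 = (1, 2, -1).
v_1 = A·v_0 = (-6, 7, 2).
v_2 = A·v_1 = (-13, 26, -9).
v_3 = A·v_2 = (-34, 73, -62).
v_4 = A·v_3 = (-27, 134, -311).

v_4 = (-27, 134, -311)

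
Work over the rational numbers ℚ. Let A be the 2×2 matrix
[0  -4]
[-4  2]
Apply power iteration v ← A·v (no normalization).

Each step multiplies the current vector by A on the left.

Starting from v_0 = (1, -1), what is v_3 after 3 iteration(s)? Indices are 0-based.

v_3 = (112, -152)

v_0 = (1, -1).
v_1 = A·v_0 = (4, -6).
v_2 = A·v_1 = (24, -28).
v_3 = A·v_2 = (112, -152).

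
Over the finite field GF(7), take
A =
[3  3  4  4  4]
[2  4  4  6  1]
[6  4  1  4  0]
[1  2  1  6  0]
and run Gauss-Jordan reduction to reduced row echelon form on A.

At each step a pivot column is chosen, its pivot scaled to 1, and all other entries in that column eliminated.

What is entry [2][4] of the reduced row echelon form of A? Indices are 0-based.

M[2][4] = 1

pivot(0,0)=3: scale R0 → (1, 1, 6, 6, 6)
  clear (1,0): R1 −= (2)R0 → (0, 2, 6, 1, 3)
  clear (2,0): R2 −= (6)R0 → (0, 5, 0, 3, 6)
  clear (3,0): R3 −= (1)R0 → (0, 1, 2, 0, 1)
pivot(1,1)=2: scale R1 → (0, 1, 3, 4, 5)
  clear (0,1): R0 −= (1)R1 → (1, 0, 3, 2, 1)
  clear (2,1): R2 −= (5)R1 → (0, 0, 6, 4, 2)
  clear (3,1): R3 −= (1)R1 → (0, 0, 6, 3, 3)
pivot(2,2)=6: scale R2 → (0, 0, 1, 3, 5)
  clear (0,2): R0 −= (3)R2 → (1, 0, 0, 0, 0)
  clear (1,2): R1 −= (3)R2 → (0, 1, 0, 2, 4)
  clear (3,2): R3 −= (6)R2 → (0, 0, 0, 6, 1)
pivot(3,3)=6: scale R3 → (0, 0, 0, 1, 6)
  clear (1,3): R1 −= (2)R3 → (0, 1, 0, 0, 6)
  clear (2,3): R2 −= (3)R3 → (0, 0, 1, 0, 1)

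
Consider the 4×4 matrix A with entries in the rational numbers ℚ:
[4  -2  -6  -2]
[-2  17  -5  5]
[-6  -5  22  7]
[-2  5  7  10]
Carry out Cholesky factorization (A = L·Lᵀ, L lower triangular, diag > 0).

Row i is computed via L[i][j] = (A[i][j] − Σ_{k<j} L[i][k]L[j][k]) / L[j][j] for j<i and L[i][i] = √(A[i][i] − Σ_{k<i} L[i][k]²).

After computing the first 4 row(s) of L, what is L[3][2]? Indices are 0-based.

L[3][2] = 2

Step 1: L[0][0] = √(4) = 2.
  L[1][0] = (-2) / L[0][0] = -1.
Step 2: L[1][1] = √(16) = 4.
  L[2][0] = (-6) / L[0][0] = -3.
  L[2][1] = (-8) / L[1][1] = -2.
Step 3: L[2][2] = √(9) = 3.
  L[3][0] = (-2) / L[0][0] = -1.
  L[3][1] = (4) / L[1][1] = 1.
  L[3][2] = (6) / L[2][2] = 2.
Step 4: L[3][3] = √(4) = 2.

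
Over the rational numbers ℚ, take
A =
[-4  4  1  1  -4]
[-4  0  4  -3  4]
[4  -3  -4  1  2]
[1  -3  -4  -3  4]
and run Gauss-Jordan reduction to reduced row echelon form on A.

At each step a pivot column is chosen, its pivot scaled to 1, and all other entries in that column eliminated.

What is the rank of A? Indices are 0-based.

rank = 4

step 1: normalize row 0 (÷-4) = (1, -1, -1/4, -1/4, 1)
  row 1: subtract -4×row0 = (0, -4, 3, -4, 8)
  row 2: subtract 4×row0 = (0, 1, -3, 2, -2)
  row 3: subtract 1×row0 = (0, -2, -15/4, -11/4, 3)
step 2: normalize row 1 (÷-4) = (0, 1, -3/4, 1, -2)
  row 0: subtract -1×row1 = (1, 0, -1, 3/4, -1)
  row 2: subtract 1×row1 = (0, 0, -9/4, 1, 0)
  row 3: subtract -2×row1 = (0, 0, -21/4, -3/4, -1)
step 3: normalize row 2 (÷-9/4) = (0, 0, 1, -4/9, 0)
  row 0: subtract -1×row2 = (1, 0, 0, 11/36, -1)
  row 1: subtract -3/4×row2 = (0, 1, 0, 2/3, -2)
  row 3: subtract -21/4×row2 = (0, 0, 0, -37/12, -1)
step 4: normalize row 3 (÷-37/12) = (0, 0, 0, 1, 12/37)
  row 0: subtract 11/36×row3 = (1, 0, 0, 0, -122/111)
  row 1: subtract 2/3×row3 = (0, 1, 0, 0, -82/37)
  row 2: subtract -4/9×row3 = (0, 0, 1, 0, 16/111)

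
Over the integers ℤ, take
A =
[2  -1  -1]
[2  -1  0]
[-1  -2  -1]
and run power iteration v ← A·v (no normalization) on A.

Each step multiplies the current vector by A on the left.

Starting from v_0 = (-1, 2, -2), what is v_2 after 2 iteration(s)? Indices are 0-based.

v_0 = (-1, 2, -2).
v_1 = A·v_0 = (-2, -4, -1).
v_2 = A·v_1 = (1, 0, 11).

v_2 = (1, 0, 11)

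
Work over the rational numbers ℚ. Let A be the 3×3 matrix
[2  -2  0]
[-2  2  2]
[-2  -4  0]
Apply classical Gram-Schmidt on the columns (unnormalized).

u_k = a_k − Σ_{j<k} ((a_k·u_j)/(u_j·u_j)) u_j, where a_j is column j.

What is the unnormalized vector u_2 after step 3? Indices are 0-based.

Step 1: u_0 = a_0 = (2, -2, -2).
Step 2: u_1 = a_1 − (0)·u_0 = (-2, 2, -4).
Step 3: u_2 = a_2 − (-1/3)·u_0 − (1/6)·u_1 = (1, 1, 0).

u_2 = (1, 1, 0)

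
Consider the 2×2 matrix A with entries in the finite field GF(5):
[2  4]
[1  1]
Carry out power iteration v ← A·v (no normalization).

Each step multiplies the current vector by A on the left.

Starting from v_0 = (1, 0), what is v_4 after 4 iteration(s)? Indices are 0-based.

v_4 = (0, 4)

v_0 = (1, 0).
v_1 = A·v_0 = (2, 1).
v_2 = A·v_1 = (3, 3).
v_3 = A·v_2 = (3, 1).
v_4 = A·v_3 = (0, 4).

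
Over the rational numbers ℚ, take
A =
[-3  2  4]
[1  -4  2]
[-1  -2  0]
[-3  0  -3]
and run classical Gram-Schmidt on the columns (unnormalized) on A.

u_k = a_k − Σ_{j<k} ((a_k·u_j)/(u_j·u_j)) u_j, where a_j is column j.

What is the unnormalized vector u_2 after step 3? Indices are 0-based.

Step 1: u_0 = a_0 = (-3, 1, -1, -3).
Step 2: u_1 = a_1 − (-2/5)·u_0 = (4/5, -18/5, -12/5, -6/5).
Step 3: u_2 = a_2 − (-1/20)·u_0 − (-1/52)·u_1 = (201/52, 103/52, -5/52, -165/52).

u_2 = (201/52, 103/52, -5/52, -165/52)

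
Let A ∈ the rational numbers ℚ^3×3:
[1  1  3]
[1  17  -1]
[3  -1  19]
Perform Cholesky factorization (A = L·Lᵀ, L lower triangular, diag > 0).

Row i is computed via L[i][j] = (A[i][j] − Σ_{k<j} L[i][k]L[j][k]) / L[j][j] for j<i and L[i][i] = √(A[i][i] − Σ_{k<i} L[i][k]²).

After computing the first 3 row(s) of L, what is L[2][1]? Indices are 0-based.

L[2][1] = -1

Step 1: L[0][0] = √(1) = 1.
  L[1][0] = (1) / L[0][0] = 1.
Step 2: L[1][1] = √(16) = 4.
  L[2][0] = (3) / L[0][0] = 3.
  L[2][1] = (-4) / L[1][1] = -1.
Step 3: L[2][2] = √(9) = 3.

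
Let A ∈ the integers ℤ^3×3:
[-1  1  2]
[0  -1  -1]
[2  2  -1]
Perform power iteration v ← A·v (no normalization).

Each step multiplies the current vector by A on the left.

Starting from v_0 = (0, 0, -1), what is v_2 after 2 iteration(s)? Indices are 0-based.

v_2 = (5, -2, -3)

v_0 = (0, 0, -1).
v_1 = A·v_0 = (-2, 1, 1).
v_2 = A·v_1 = (5, -2, -3).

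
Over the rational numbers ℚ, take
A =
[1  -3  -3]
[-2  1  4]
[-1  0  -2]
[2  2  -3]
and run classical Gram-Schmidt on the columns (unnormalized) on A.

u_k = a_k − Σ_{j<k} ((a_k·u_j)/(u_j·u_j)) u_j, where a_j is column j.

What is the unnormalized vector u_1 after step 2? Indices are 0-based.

Step 1: u_0 = a_0 = (1, -2, -1, 2).
Step 2: u_1 = a_1 − (-1/10)·u_0 = (-29/10, 4/5, -1/10, 11/5).

u_1 = (-29/10, 4/5, -1/10, 11/5)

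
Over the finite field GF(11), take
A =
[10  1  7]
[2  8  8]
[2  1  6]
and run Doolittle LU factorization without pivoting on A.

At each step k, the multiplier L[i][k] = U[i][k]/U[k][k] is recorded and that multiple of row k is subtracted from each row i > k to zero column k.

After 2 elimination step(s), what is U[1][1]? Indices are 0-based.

k=0: U[0][0]=10
  eliminate (1,0): mult=9, new row 1: (0, 10, 0); set L[1][0]=9
  eliminate (2,0): mult=9, new row 2: (0, 3, 9); set L[2][0]=9
k=1: U[1][1]=10
  eliminate (2,1): mult=8, new row 2: (0, 0, 9); set L[2][1]=8

U[1][1] = 10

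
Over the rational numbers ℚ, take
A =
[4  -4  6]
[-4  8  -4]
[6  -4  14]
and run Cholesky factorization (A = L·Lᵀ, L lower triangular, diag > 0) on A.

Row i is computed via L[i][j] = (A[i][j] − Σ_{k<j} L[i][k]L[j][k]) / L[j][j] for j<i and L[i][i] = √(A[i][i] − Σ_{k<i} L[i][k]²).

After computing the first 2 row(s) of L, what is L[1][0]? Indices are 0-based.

Step 1: L[0][0] = √(4) = 2.
  L[1][0] = (-4) / L[0][0] = -2.
Step 2: L[1][1] = √(4) = 2.

L[1][0] = -2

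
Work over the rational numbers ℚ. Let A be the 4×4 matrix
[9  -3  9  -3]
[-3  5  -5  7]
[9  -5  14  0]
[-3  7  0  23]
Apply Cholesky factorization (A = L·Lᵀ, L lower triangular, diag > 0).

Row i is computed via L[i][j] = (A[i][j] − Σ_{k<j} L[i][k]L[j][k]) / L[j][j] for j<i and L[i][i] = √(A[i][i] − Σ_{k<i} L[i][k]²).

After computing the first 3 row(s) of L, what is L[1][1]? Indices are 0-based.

Step 1: L[0][0] = √(9) = 3.
  L[1][0] = (-3) / L[0][0] = -1.
Step 2: L[1][1] = √(4) = 2.
  L[2][0] = (9) / L[0][0] = 3.
  L[2][1] = (-2) / L[1][1] = -1.
Step 3: L[2][2] = √(4) = 2.

L[1][1] = 2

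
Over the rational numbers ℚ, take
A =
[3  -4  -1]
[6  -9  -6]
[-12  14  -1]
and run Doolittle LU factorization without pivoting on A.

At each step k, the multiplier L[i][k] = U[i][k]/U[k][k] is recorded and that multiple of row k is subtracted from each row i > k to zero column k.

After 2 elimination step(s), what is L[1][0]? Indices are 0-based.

k=0: U[0][0]=3
  eliminate (1,0): mult=2, new row 1: (0, -1, -4); set L[1][0]=2
  eliminate (2,0): mult=-4, new row 2: (0, -2, -5); set L[2][0]=-4
k=1: U[1][1]=-1
  eliminate (2,1): mult=2, new row 2: (0, 0, 3); set L[2][1]=2

L[1][0] = 2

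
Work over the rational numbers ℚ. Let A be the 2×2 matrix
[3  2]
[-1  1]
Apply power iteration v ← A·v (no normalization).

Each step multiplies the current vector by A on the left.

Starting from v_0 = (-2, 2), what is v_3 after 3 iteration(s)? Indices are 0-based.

v_0 = (-2, 2).
v_1 = A·v_0 = (-2, 4).
v_2 = A·v_1 = (2, 6).
v_3 = A·v_2 = (18, 4).

v_3 = (18, 4)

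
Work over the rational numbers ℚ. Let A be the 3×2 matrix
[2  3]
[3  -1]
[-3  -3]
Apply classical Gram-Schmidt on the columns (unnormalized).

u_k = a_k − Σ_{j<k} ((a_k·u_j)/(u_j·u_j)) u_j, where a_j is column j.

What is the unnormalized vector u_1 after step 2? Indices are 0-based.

Step 1: u_0 = a_0 = (2, 3, -3).
Step 2: u_1 = a_1 − (6/11)·u_0 = (21/11, -29/11, -15/11).

u_1 = (21/11, -29/11, -15/11)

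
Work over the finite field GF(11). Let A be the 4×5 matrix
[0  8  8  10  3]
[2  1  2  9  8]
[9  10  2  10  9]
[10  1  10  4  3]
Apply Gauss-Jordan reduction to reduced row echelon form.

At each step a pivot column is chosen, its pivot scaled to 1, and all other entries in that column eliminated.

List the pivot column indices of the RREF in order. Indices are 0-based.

pivot columns: 0, 1, 2, 4

step 1: exchange rows 0,1
step 1: normalize row 0 (÷2) = (1, 6, 1, 10, 4)
  row 2: subtract 9×row0 = (0, 0, 4, 8, 6)
  row 3: subtract 10×row0 = (0, 7, 0, 3, 7)
step 2: normalize row 1 (÷8) = (0, 1, 1, 4, 10)
  row 0: subtract 6×row1 = (1, 0, 6, 8, 10)
  row 3: subtract 7×row1 = (0, 0, 4, 8, 3)
step 3: normalize row 2 (÷4) = (0, 0, 1, 2, 7)
  row 0: subtract 6×row2 = (1, 0, 0, 7, 1)
  row 1: subtract 1×row2 = (0, 1, 0, 2, 3)
  row 3: subtract 4×row2 = (0, 0, 0, 0, 8)
skip col 3 (zero from row 3)
step 4: normalize row 3 (÷8) = (0, 0, 0, 0, 1)
  row 0: subtract 1×row3 = (1, 0, 0, 7, 0)
  row 1: subtract 3×row3 = (0, 1, 0, 2, 0)
  row 2: subtract 7×row3 = (0, 0, 1, 2, 0)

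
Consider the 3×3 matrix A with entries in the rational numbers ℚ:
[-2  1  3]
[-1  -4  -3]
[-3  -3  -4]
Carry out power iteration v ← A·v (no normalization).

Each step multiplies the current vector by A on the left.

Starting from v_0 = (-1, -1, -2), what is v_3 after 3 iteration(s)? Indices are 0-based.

v_0 = (-1, -1, -2).
v_1 = A·v_0 = (-5, 11, 14).
v_2 = A·v_1 = (63, -81, -74).
v_3 = A·v_2 = (-429, 483, 350).

v_3 = (-429, 483, 350)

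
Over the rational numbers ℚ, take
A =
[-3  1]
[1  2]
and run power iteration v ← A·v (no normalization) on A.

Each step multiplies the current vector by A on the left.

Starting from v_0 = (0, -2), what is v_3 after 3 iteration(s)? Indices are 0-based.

v_0 = (0, -2).
v_1 = A·v_0 = (-2, -4).
v_2 = A·v_1 = (2, -10).
v_3 = A·v_2 = (-16, -18).

v_3 = (-16, -18)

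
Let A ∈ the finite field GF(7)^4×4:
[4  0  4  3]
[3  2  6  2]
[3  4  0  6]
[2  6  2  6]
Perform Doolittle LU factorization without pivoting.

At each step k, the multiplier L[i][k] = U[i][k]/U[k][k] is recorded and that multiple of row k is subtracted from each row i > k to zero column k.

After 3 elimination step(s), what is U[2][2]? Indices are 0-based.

k=0: U[0][0]=4
  eliminate (1,0): mult=6, new row 1: (0, 2, 3, 5); set L[1][0]=6
  eliminate (2,0): mult=6, new row 2: (0, 4, 4, 2); set L[2][0]=6
  eliminate (3,0): mult=4, new row 3: (0, 6, 0, 1); set L[3][0]=4
k=1: U[1][1]=2
  eliminate (2,1): mult=2, new row 2: (0, 0, 5, 6); set L[2][1]=2
  eliminate (3,1): mult=3, new row 3: (0, 0, 5, 0); set L[3][1]=3
k=2: U[2][2]=5
  eliminate (3,2): mult=1, new row 3: (0, 0, 0, 1); set L[3][2]=1

U[2][2] = 5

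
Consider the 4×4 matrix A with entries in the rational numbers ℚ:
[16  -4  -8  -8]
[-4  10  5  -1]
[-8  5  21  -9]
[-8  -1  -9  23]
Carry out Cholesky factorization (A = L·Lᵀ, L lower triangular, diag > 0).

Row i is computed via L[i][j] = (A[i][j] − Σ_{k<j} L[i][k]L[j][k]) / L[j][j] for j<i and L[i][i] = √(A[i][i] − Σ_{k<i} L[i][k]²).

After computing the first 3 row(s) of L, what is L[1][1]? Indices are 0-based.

Step 1: L[0][0] = √(16) = 4.
  L[1][0] = (-4) / L[0][0] = -1.
Step 2: L[1][1] = √(9) = 3.
  L[2][0] = (-8) / L[0][0] = -2.
  L[2][1] = (3) / L[1][1] = 1.
Step 3: L[2][2] = √(16) = 4.

L[1][1] = 3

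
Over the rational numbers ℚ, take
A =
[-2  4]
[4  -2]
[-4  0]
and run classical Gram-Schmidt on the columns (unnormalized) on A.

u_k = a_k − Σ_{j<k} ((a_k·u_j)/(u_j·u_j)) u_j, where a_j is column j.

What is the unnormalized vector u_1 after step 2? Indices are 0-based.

u_1 = (28/9, -2/9, -16/9)

Step 1: u_0 = a_0 = (-2, 4, -4).
Step 2: u_1 = a_1 − (-4/9)·u_0 = (28/9, -2/9, -16/9).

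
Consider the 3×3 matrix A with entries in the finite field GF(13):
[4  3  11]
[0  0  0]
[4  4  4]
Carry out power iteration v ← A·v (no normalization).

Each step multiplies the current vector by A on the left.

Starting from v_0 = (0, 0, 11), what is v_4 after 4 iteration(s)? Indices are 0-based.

v_0 = (0, 0, 11).
v_1 = A·v_0 = (4, 0, 5).
v_2 = A·v_1 = (6, 0, 10).
v_3 = A·v_2 = (4, 0, 12).
v_4 = A·v_3 = (5, 0, 12).

v_4 = (5, 0, 12)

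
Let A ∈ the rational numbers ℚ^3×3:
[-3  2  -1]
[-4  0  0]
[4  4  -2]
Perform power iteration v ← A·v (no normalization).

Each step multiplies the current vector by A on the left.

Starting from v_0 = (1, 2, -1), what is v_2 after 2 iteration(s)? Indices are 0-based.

v_2 = (-28, -8, -36)

v_0 = (1, 2, -1).
v_1 = A·v_0 = (2, -4, 14).
v_2 = A·v_1 = (-28, -8, -36).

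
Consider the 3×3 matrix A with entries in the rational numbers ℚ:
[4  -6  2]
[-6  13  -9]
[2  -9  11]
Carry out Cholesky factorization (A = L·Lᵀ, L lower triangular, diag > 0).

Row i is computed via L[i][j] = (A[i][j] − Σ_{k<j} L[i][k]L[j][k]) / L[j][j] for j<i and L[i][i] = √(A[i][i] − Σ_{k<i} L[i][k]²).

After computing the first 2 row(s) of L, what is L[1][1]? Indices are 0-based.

Step 1: L[0][0] = √(4) = 2.
  L[1][0] = (-6) / L[0][0] = -3.
Step 2: L[1][1] = √(4) = 2.

L[1][1] = 2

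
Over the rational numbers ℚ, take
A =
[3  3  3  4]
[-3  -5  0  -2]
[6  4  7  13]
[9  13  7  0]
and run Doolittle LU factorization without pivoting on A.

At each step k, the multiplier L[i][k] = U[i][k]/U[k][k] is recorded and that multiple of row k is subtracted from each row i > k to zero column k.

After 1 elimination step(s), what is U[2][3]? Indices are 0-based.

k=0: U[0][0]=3
  eliminate (1,0): mult=-1, new row 1: (0, -2, 3, 2); set L[1][0]=-1
  eliminate (2,0): mult=2, new row 2: (0, -2, 1, 5); set L[2][0]=2
  eliminate (3,0): mult=3, new row 3: (0, 4, -2, -12); set L[3][0]=3

U[2][3] = 5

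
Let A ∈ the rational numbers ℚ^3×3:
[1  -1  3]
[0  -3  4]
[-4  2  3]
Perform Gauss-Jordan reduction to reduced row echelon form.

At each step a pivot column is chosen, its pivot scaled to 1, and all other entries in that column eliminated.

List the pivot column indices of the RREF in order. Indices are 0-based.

step 1: normalize row 0 (÷1) = (1, -1, 3)
  row 2: subtract -4×row0 = (0, -2, 15)
step 2: normalize row 1 (÷-3) = (0, 1, -4/3)
  row 0: subtract -1×row1 = (1, 0, 5/3)
  row 2: subtract -2×row1 = (0, 0, 37/3)
step 3: normalize row 2 (÷37/3) = (0, 0, 1)
  row 0: subtract 5/3×row2 = (1, 0, 0)
  row 1: subtract -4/3×row2 = (0, 1, 0)

pivot columns: 0, 1, 2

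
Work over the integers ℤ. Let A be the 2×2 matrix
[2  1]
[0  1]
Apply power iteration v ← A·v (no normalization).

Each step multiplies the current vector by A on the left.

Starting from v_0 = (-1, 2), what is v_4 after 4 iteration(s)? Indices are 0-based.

v_4 = (14, 2)

v_0 = (-1, 2).
v_1 = A·v_0 = (0, 2).
v_2 = A·v_1 = (2, 2).
v_3 = A·v_2 = (6, 2).
v_4 = A·v_3 = (14, 2).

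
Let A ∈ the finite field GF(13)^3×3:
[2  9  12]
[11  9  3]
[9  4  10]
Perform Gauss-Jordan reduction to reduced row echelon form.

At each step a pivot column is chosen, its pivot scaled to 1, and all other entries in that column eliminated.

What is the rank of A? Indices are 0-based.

pivot(0,0)=2: scale R0 → (1, 11, 6)
  clear (1,0): R1 −= (11)R0 → (0, 5, 2)
  clear (2,0): R2 −= (9)R0 → (0, 9, 8)
pivot(1,1)=5: scale R1 → (0, 1, 3)
  clear (0,1): R0 −= (11)R1 → (1, 0, 12)
  clear (2,1): R2 −= (9)R1 → (0, 0, 7)
pivot(2,2)=7: scale R2 → (0, 0, 1)
  clear (0,2): R0 −= (12)R2 → (1, 0, 0)
  clear (1,2): R1 −= (3)R2 → (0, 1, 0)

rank = 3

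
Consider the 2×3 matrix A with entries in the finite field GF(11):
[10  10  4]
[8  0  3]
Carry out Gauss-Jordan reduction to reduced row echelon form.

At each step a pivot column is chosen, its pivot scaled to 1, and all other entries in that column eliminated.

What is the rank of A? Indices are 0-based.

pivot(0,0)=10: scale R0 → (1, 1, 7)
  clear (1,0): R1 −= (8)R0 → (0, 3, 2)
pivot(1,1)=3: scale R1 → (0, 1, 8)
  clear (0,1): R0 −= (1)R1 → (1, 0, 10)

rank = 2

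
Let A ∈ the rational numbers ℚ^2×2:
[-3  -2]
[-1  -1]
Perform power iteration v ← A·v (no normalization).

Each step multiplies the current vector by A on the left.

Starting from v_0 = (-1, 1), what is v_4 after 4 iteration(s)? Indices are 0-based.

v_0 = (-1, 1).
v_1 = A·v_0 = (1, 0).
v_2 = A·v_1 = (-3, -1).
v_3 = A·v_2 = (11, 4).
v_4 = A·v_3 = (-41, -15).

v_4 = (-41, -15)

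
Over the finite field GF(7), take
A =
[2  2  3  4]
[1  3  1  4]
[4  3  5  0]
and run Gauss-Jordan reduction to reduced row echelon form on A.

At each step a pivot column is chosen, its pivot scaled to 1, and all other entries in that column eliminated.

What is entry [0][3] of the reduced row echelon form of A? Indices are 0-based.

M[0][3] = 1

pivot(0,0)=2: scale R0 → (1, 1, 5, 2)
  clear (1,0): R1 −= (1)R0 → (0, 2, 3, 2)
  clear (2,0): R2 −= (4)R0 → (0, 6, 6, 6)
pivot(1,1)=2: scale R1 → (0, 1, 5, 1)
  clear (0,1): R0 −= (1)R1 → (1, 0, 0, 1)
  clear (2,1): R2 −= (6)R1 → (0, 0, 4, 0)
pivot(2,2)=4: scale R2 → (0, 0, 1, 0)
  clear (1,2): R1 −= (5)R2 → (0, 1, 0, 1)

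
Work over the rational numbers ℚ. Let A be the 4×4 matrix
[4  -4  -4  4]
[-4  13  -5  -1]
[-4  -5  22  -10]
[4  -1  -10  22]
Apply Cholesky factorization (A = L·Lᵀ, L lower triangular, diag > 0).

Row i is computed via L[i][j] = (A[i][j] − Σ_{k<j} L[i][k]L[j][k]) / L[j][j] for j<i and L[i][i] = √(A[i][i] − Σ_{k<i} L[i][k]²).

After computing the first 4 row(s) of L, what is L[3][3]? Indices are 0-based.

L[3][3] = 4

Step 1: L[0][0] = √(4) = 2.
  L[1][0] = (-4) / L[0][0] = -2.
Step 2: L[1][1] = √(9) = 3.
  L[2][0] = (-4) / L[0][0] = -2.
  L[2][1] = (-9) / L[1][1] = -3.
Step 3: L[2][2] = √(9) = 3.
  L[3][0] = (4) / L[0][0] = 2.
  L[3][1] = (3) / L[1][1] = 1.
  L[3][2] = (-3) / L[2][2] = -1.
Step 4: L[3][3] = √(16) = 4.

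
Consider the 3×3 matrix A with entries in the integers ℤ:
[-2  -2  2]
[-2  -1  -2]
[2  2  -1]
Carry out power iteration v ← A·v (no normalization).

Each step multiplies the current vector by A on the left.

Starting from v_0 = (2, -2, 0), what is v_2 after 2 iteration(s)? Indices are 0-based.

v_0 = (2, -2, 0).
v_1 = A·v_0 = (0, -2, 0).
v_2 = A·v_1 = (4, 2, -4).

v_2 = (4, 2, -4)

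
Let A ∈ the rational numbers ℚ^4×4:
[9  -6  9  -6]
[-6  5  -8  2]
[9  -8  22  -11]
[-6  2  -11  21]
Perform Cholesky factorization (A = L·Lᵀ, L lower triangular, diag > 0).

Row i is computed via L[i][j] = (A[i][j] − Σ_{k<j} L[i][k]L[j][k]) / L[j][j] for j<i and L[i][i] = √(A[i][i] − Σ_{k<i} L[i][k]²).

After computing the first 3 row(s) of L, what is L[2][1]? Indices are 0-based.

Step 1: L[0][0] = √(9) = 3.
  L[1][0] = (-6) / L[0][0] = -2.
Step 2: L[1][1] = √(1) = 1.
  L[2][0] = (9) / L[0][0] = 3.
  L[2][1] = (-2) / L[1][1] = -2.
Step 3: L[2][2] = √(9) = 3.

L[2][1] = -2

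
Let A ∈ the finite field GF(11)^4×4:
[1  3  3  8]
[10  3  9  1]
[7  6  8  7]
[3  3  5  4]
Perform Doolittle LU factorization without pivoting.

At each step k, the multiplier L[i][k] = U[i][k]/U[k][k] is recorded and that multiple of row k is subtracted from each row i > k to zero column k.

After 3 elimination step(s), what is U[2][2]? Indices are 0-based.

U[2][2] = 6

Step 1: pivot at (0,0) is 1.
  row1 ← row1 − (10)·row0  ⇒  L[1][0]=10, U row1=(0, 6, 1, 9)
  row2 ← row2 − (7)·row0  ⇒  L[2][0]=7, U row2=(0, 7, 9, 6)
  row3 ← row3 − (3)·row0  ⇒  L[3][0]=3, U row3=(0, 5, 7, 2)
Step 2: pivot at (1,1) is 6.
  row2 ← row2 − (3)·row1  ⇒  L[2][1]=3, U row2=(0, 0, 6, 1)
  row3 ← row3 − (10)·row1  ⇒  L[3][1]=10, U row3=(0, 0, 8, 0)
Step 3: pivot at (2,2) is 6.
  row3 ← row3 − (5)·row2  ⇒  L[3][2]=5, U row3=(0, 0, 0, 6)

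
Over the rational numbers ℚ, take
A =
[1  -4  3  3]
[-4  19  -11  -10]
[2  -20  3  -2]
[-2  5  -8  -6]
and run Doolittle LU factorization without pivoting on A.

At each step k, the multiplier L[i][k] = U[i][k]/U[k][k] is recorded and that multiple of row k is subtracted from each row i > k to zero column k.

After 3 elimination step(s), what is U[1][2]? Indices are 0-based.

Step 1: pivot at (0,0) is 1.
  row1 ← row1 − (-4)·row0  ⇒  L[1][0]=-4, U row1=(0, 3, 1, 2)
  row2 ← row2 − (2)·row0  ⇒  L[2][0]=2, U row2=(0, -12, -3, -8)
  row3 ← row3 − (-2)·row0  ⇒  L[3][0]=-2, U row3=(0, -3, -2, 0)
Step 2: pivot at (1,1) is 3.
  row2 ← row2 − (-4)·row1  ⇒  L[2][1]=-4, U row2=(0, 0, 1, 0)
  row3 ← row3 − (-1)·row1  ⇒  L[3][1]=-1, U row3=(0, 0, -1, 2)
Step 3: pivot at (2,2) is 1.
  row3 ← row3 − (-1)·row2  ⇒  L[3][2]=-1, U row3=(0, 0, 0, 2)

U[1][2] = 1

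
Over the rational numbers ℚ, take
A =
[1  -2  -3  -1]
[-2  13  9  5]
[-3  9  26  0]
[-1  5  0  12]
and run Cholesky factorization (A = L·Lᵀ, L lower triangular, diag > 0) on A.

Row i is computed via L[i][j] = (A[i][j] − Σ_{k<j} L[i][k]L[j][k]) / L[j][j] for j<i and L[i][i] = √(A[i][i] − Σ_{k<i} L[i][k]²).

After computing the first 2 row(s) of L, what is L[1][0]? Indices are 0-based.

Step 1: L[0][0] = √(1) = 1.
  L[1][0] = (-2) / L[0][0] = -2.
Step 2: L[1][1] = √(9) = 3.

L[1][0] = -2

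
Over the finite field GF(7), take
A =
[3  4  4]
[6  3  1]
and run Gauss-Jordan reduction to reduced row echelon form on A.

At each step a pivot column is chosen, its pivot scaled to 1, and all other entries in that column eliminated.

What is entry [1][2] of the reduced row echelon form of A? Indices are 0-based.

[1] R0 /= 3  ⇒  (1, 6, 6)
     R1 -= 6·R0  ⇒  (0, 2, 0)
[2] R1 /= 2  ⇒  (0, 1, 0)
     R0 -= 6·R1  ⇒  (1, 0, 6)

M[1][2] = 0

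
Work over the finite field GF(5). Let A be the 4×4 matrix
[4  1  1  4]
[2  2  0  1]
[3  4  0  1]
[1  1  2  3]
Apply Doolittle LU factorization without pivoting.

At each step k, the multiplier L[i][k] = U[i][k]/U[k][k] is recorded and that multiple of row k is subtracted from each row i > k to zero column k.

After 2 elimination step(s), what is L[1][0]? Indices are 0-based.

Step 1: pivot at (0,0) is 4.
  row1 ← row1 − (3)·row0  ⇒  L[1][0]=3, U row1=(0, 4, 2, 4)
  row2 ← row2 − (2)·row0  ⇒  L[2][0]=2, U row2=(0, 2, 3, 3)
  row3 ← row3 − (4)·row0  ⇒  L[3][0]=4, U row3=(0, 2, 3, 2)
Step 2: pivot at (1,1) is 4.
  row2 ← row2 − (3)·row1  ⇒  L[2][1]=3, U row2=(0, 0, 2, 1)
  row3 ← row3 − (3)·row1  ⇒  L[3][1]=3, U row3=(0, 0, 2, 0)

L[1][0] = 3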